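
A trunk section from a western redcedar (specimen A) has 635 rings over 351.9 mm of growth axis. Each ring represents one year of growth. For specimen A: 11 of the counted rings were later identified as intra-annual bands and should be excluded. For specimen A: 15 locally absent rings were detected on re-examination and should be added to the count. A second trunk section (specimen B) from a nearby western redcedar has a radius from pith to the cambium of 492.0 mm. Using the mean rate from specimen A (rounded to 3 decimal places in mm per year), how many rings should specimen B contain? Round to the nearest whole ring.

893 rings

Specimen A: adjusted count: 635 − 11 + 15 = 639 rings.
A: 351.9 mm over 639 years gives 351.9 / 639 ≈ 0.551 mm per year.
For B, 492.0 / 0.551 = 892.92 years ≈ 893 rings.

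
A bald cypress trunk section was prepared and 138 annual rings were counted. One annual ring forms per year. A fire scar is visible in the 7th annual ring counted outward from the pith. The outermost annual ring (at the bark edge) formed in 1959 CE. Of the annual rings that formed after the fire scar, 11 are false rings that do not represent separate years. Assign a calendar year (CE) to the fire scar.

The fire scar sits at annual ring 7 from the pith, so 138 − 7 = 131 annual rings formed after it.
Excluding 11 false annual rings: 131 − 11 = 120.
The annual ring at the bark edge is 1959 CE, so the fire scar dates to 1959 − 120 = 1839 CE.

1839 CE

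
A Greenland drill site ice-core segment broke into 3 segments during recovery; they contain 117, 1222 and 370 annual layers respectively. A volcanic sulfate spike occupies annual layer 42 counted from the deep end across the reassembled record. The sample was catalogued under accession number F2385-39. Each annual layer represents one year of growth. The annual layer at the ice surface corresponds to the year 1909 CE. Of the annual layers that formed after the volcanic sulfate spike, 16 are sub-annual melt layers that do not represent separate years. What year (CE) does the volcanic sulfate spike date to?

Total annual layers = 117 + 1222 + 370 = 1709.
The volcanic sulfate spike sits at annual layer 42 from the deep end, so 1709 − 42 = 1667 annual layers formed after it.
Removing the 16 false annual layers leaves 1667 − 16 = 1651 true annual layers beyond the volcanic sulfate spike.
Counting back 1651 years from 1909 CE places the volcanic sulfate spike in 1909 − 1651 = 258 CE.

258 CE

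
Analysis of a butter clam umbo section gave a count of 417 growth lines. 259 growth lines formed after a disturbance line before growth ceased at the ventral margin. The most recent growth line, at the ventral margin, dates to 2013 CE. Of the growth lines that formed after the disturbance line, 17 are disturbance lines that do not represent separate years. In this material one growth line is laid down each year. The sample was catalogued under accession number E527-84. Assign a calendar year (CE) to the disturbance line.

There are 259 growth lines younger than the disturbance line.
Removing the 17 false growth lines leaves 259 − 17 = 242 true growth lines beyond the disturbance line.
2013 − 242 = 1771 CE.

1771 CE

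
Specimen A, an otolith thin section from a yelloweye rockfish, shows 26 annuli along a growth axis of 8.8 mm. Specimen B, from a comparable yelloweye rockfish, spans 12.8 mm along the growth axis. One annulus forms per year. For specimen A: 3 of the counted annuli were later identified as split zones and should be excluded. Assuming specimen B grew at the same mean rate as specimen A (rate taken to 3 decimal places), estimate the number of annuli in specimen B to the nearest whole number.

33 annuli

Specimen A: after corrections the count is 26 − 3 = 23 annuli.
A: 8.8 mm over 23 years gives 8.8 / 23 ≈ 0.383 mm per year.
Specimen B: 12.8 mm / 0.383 mm per year = 33.42 years ≈ 33 annuli.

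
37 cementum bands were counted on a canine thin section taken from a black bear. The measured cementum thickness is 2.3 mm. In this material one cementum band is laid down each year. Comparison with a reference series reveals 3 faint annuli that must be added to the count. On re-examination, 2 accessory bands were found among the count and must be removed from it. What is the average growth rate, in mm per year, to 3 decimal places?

Adjusted count: 37 − 2 + 3 = 38 cementum bands.
Mean rate = 2.3 mm / 38 years ≈ 0.061 mm per year.

0.061 mm per year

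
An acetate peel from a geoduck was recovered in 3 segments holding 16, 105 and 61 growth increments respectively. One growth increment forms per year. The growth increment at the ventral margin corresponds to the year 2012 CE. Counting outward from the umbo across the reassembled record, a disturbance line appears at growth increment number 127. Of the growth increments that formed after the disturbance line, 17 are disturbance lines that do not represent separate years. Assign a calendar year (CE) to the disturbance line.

1974 CE

Total growth increments = 16 + 105 + 61 = 182.
The disturbance line sits at growth increment 127 from the umbo, so 182 − 127 = 55 growth increments formed after it.
Removing the 17 false growth increments leaves 55 − 17 = 38 true growth increments beyond the disturbance line.
The growth increment at the ventral margin is 2012 CE, so the disturbance line dates to 2012 − 38 = 1974 CE.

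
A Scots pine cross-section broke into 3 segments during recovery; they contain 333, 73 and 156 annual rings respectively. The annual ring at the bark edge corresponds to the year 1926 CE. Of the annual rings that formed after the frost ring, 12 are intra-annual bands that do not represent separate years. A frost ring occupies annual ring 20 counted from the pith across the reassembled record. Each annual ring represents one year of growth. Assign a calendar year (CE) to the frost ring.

1396 CE

Total annual rings = 333 + 73 + 156 = 562.
The frost ring sits at annual ring 20 from the pith, so 562 − 20 = 542 annual rings formed after it.
Removing the 12 false annual rings leaves 542 − 12 = 530 true annual rings beyond the frost ring.
Counting back 530 years from 1926 CE places the frost ring in 1926 − 530 = 1396 CE.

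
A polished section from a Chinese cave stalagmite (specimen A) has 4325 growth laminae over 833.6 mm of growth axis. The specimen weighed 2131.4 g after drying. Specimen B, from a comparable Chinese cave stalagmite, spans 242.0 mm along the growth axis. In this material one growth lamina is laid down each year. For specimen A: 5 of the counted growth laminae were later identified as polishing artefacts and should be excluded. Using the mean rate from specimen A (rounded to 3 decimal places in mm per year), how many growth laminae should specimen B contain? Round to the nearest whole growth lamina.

Specimen A: adjusted count: 4325 − 5 = 4320 growth laminae.
A: Extension rate ≈ 833.6 / 4320 = 0.193 mm per year.
B spans 242.0 / 0.193 = 1253.89 years ≈ 1254 growth laminae.

1254 growth laminae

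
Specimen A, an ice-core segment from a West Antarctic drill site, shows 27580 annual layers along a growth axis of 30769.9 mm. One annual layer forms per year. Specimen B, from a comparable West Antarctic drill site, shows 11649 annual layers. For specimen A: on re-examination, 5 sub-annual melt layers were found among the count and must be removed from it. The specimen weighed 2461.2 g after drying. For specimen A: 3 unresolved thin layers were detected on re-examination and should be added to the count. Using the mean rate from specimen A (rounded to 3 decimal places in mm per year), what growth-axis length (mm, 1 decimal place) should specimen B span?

13000.3 mm

Specimen A: after corrections the count is 27580 − 5 + 3 = 27578 annual layers.
A: 30769.9 mm over 27578 years gives 30769.9 / 27578 ≈ 1.116 mm/yr.
For B, 1.116 mm/year × 11649 years = 13000.3 mm.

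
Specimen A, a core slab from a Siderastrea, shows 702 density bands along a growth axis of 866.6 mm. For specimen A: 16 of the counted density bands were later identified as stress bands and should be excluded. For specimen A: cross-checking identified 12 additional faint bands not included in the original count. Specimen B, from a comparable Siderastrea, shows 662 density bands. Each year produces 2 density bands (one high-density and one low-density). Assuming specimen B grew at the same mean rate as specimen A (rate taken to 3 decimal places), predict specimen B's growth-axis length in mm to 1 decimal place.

Specimen A: correcting the raw count gives 702 − 16 + 12 = 698 true density bands.
Specimen A: dividing by 2 density bands per year: 698 / 2 = 349 years.
A: Extension rate ≈ 866.6 / 349 = 2.483 mm/year.
Specimen B: 662 density bands at 2 per year is 662 / 2 = 331 years. B's length ≈ 2.483 × 331 = 821.9 mm.

821.9 mm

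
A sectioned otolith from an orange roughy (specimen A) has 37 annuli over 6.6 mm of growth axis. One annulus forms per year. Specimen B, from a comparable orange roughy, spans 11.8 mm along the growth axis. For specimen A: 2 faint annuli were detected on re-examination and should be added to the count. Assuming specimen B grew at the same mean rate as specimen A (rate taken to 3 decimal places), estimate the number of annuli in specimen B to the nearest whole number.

70 annuli

Specimen A: true annulus count = 37 + 2 = 39.
A: 6.6 mm over 39 years gives 6.6 / 39 ≈ 0.169 mm/year.
Specimen B: 11.8 mm / 0.169 mm per year = 69.82 years ≈ 70 annuli.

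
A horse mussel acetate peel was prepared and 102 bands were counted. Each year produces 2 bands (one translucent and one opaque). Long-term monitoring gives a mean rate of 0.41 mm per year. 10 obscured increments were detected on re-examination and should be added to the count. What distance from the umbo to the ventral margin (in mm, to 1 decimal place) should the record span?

23.0 mm

After corrections the count is 102 + 10 = 112 bands.
Dividing by 2 bands per year: 112 / 2 = 56 years.
56 years at 0.41 mm/year gives 0.41 × 56 = 23.0 mm.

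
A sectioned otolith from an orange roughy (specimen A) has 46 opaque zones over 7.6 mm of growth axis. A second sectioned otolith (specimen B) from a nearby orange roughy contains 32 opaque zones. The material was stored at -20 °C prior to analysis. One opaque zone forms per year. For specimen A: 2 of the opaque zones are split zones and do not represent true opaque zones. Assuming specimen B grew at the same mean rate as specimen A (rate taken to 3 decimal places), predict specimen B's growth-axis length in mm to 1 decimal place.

5.5 mm

Specimen A: true opaque zone count = 46 − 2 = 44.
A: Extension rate ≈ 7.6 / 44 = 0.173 mm/yr.
For B, 0.173 mm/year × 32 years = 5.5 mm.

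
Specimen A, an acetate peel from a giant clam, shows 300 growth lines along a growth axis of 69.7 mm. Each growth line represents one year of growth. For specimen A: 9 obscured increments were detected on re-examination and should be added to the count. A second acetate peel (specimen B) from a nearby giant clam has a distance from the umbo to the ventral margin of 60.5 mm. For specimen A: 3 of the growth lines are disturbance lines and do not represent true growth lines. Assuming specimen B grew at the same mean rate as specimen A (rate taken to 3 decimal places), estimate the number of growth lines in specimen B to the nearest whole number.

265 growth lines

Specimen A: after corrections the count is 300 − 3 + 9 = 306 growth lines.
A: Extension rate ≈ 69.7 / 306 = 0.228 mm per year.
For B, 60.5 / 0.228 = 265.35 years ≈ 265 growth lines.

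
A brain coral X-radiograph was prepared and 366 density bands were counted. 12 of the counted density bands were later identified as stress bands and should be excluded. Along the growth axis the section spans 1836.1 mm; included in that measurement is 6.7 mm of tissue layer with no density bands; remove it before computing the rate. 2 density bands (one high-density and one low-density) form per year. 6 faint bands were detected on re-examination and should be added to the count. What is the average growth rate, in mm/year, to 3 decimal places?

True density band count = 366 − 12 + 6 = 360.
360 density bands at 2 per year is 360 / 2 = 180 years.
Net length = 1836.1 − 6.7 = 1829.4 mm.
Extension rate ≈ 1829.4 / 180 = 10.163 mm/year.

10.163 mm/year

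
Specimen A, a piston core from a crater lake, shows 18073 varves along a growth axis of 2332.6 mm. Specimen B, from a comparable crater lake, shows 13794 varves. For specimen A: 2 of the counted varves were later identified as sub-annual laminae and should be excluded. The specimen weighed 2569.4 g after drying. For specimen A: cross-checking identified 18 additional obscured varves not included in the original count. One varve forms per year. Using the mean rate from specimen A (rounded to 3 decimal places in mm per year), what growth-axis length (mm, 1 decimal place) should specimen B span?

1779.4 mm

Specimen A: correcting the raw count gives 18073 − 2 + 18 = 18089 true varves.
A: Mean rate = 2332.6 mm / 18089 years ≈ 0.129 mm per year.
For B, 0.129 mm/year × 13794 years = 1779.4 mm.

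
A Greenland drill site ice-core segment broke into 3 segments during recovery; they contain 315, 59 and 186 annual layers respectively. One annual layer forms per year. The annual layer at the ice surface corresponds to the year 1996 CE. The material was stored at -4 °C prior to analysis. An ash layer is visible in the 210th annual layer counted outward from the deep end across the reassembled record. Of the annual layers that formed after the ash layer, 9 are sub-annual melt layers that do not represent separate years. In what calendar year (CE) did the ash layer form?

Total annual layers = 315 + 59 + 186 = 560.
The ash layer sits at annual layer 210 from the deep end, so 560 − 210 = 350 annual layers formed after it.
Excluding 9 false annual layers: 350 − 9 = 341.
Counting back 341 years from 1996 CE places the ash layer in 1996 − 341 = 1655 CE.

1655 CE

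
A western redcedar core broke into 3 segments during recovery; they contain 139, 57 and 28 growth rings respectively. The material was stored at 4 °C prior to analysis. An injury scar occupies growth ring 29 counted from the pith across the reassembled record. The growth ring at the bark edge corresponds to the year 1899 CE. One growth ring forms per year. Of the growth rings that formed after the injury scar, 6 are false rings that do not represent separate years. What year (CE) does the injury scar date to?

Total growth rings = 139 + 57 + 28 = 224.
Between growth ring 29 and the bark edge there are 224 − 29 = 195 growth rings.
195 − 6 false = 189 true growth rings after the injury scar.
Counting back 189 years from 1899 CE places the injury scar in 1899 − 189 = 1710 CE.

1710 CE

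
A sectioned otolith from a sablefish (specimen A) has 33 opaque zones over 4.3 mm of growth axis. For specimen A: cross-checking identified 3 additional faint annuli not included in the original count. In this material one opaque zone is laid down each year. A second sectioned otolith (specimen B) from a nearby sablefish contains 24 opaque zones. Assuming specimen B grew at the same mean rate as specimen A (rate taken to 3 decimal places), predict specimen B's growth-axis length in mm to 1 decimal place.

2.9 mm

Specimen A: correcting the raw count gives 33 + 3 = 36 true opaque zones.
A: Mean rate = 4.3 mm / 36 years ≈ 0.119 mm per year.
B's length ≈ 0.119 × 24 = 2.9 mm.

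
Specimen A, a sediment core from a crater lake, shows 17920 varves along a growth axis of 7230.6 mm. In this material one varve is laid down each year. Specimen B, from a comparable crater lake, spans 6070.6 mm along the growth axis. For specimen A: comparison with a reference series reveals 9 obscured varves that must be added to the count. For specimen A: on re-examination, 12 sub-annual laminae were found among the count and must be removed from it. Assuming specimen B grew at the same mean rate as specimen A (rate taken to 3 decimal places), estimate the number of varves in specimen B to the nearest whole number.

15026 varves

Specimen A: after corrections the count is 17920 − 12 + 9 = 17917 varves.
A: Mean rate = 7230.6 mm / 17917 years ≈ 0.404 mm/yr.
For B, 6070.6 / 0.404 = 15026.24 years ≈ 15026 varves.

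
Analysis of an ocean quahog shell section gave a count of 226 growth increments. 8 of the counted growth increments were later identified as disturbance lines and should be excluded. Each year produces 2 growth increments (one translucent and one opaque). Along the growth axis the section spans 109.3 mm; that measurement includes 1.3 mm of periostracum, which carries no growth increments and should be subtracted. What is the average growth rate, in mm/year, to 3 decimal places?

Adjusted count: 226 − 8 = 218 growth increments.
With 2 growth increments per year, 218 / 2 = 109 years.
The growth record spans 109.3 − 1.3 = 108.0 mm.
Mean rate = 108.0 mm / 109 years ≈ 0.991 mm/year.

0.991 mm/year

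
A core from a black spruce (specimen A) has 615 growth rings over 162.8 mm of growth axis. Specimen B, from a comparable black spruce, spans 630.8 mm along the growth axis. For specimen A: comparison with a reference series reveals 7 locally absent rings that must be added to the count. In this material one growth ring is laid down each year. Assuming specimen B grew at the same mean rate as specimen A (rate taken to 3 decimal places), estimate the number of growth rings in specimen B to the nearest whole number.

Specimen A: adjusted count: 615 + 7 = 622 growth rings.
A: Mean rate = 162.8 mm / 622 years ≈ 0.262 mm/yr.
For B, 630.8 / 0.262 = 2407.63 years ≈ 2408 growth rings.

2408 growth rings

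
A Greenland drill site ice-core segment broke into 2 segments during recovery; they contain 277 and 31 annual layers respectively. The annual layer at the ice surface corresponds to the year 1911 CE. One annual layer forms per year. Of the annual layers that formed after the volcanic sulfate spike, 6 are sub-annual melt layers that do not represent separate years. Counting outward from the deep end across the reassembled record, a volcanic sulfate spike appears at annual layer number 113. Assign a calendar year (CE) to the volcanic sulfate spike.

1722 CE

Total annual layers = 277 + 31 = 308.
The volcanic sulfate spike sits at annual layer 113 from the deep end, so 308 − 113 = 195 annual layers formed after it.
Removing the 6 false annual layers leaves 195 − 6 = 189 true annual layers beyond the volcanic sulfate spike.
Counting back 189 years from 1911 CE places the volcanic sulfate spike in 1911 − 189 = 1722 CE.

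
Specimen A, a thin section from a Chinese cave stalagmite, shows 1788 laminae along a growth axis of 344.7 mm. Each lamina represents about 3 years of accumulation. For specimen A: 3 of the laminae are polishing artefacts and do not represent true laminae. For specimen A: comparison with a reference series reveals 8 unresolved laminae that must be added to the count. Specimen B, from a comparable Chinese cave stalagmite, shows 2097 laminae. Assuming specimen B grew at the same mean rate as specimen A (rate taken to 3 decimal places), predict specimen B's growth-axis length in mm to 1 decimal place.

Specimen A: adjusted count: 1788 − 3 + 8 = 1793 laminae.
Specimen A: multiplying by 3 years per lamina: 1793 × 3 = 5379 years.
A: 344.7 mm over 5379 years gives 344.7 / 5379 ≈ 0.064 mm/yr.
Specimen B: at 3 years per lamina, 2097 × 3 = 6291 years. For B, 0.064 mm/year × 6291 years = 402.6 mm.

402.6 mm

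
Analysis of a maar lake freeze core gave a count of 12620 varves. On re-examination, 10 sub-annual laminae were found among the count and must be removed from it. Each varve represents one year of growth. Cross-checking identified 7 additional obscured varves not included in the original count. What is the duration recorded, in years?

True varve count = 12620 − 10 + 7 = 12617.
One varve per year makes the duration 12617 years.

12617 years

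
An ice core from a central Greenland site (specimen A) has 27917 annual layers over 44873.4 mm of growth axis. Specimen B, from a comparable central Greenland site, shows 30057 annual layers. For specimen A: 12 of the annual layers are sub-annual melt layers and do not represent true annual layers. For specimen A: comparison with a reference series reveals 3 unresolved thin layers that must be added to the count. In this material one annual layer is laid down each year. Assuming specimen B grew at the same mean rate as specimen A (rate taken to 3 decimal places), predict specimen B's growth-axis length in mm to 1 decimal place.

Specimen A: adjusted count: 27917 − 12 + 3 = 27908 annual layers.
A: 44873.4 mm over 27908 years gives 44873.4 / 27908 ≈ 1.608 mm per year.
Length of B = 1.608 × 30057 = 48331.7 mm.

48331.7 mm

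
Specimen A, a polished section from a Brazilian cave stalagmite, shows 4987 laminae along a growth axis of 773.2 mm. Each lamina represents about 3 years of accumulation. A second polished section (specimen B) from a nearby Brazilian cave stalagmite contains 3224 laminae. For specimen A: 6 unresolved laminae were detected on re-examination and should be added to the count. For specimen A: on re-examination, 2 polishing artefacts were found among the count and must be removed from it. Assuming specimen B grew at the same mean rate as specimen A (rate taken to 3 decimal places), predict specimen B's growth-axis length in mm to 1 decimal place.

Specimen A: true lamina count = 4987 − 2 + 6 = 4991.
Specimen A: multiplying by 3 years per lamina: 4991 × 3 = 14973 years.
A: Mean rate = 773.2 mm / 14973 years ≈ 0.052 mm per year.
Specimen B: 3224 laminae at 3 years each span 3224 × 3 = 9672 years. Length of B = 0.052 × 9672 = 502.9 mm.

502.9 mm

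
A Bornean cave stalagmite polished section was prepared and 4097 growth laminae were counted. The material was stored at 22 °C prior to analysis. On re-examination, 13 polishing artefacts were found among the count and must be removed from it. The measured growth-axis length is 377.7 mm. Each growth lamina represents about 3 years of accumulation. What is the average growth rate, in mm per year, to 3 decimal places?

0.031 mm per year

True growth lamina count = 4097 − 13 = 4084.
4084 growth laminae at 3 years each span 4084 × 3 = 12252 years.
377.7 mm over 12252 years gives 377.7 / 12252 ≈ 0.031 mm per year.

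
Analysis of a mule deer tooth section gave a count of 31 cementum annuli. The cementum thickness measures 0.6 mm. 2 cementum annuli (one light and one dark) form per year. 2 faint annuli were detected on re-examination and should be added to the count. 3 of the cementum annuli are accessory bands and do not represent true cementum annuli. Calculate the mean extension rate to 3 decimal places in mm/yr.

0.040 mm/yr

After corrections the count is 31 − 3 + 2 = 30 cementum annuli.
With 2 cementum annuli per year, 30 / 2 = 15 years.
0.6 mm over 15 years gives 0.6 / 15 ≈ 0.040 mm/yr.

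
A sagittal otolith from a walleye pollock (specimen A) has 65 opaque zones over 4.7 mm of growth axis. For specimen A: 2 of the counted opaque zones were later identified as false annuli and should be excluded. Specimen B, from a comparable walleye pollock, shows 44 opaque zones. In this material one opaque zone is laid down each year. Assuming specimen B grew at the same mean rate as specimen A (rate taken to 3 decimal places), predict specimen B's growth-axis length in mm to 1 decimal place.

Specimen A: correcting the raw count gives 65 − 2 = 63 true opaque zones.
A: Extension rate ≈ 4.7 / 63 = 0.075 mm per year.
For B, 0.075 mm/year × 44 years = 3.3 mm.

3.3 mm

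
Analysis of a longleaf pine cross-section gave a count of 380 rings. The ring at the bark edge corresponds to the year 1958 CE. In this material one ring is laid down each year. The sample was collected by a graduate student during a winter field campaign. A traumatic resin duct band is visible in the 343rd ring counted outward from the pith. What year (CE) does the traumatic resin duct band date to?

380 − 343 = 37 rings lie beyond the traumatic resin duct band toward the bark edge.
Counting back 37 years from 1958 CE places the traumatic resin duct band in 1958 − 37 = 1921 CE.

1921 CE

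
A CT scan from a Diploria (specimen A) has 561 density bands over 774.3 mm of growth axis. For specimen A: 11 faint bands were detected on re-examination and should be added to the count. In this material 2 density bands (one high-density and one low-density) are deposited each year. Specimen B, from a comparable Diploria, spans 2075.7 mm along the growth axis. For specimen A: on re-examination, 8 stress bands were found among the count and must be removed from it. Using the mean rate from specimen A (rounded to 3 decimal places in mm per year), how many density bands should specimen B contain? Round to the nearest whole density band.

Specimen A: after corrections the count is 561 − 8 + 11 = 564 density bands.
Specimen A: 564 density bands at 2 per year is 564 / 2 = 282 years.
A: 774.3 mm over 282 years gives 774.3 / 282 ≈ 2.746 mm/year.
Specimen B: 2075.7 mm / 2.746 mm per year = 755.90 years; at 2 density bands per year that is 755.90 × 2 ≈ 1512 density bands.

1512 density bands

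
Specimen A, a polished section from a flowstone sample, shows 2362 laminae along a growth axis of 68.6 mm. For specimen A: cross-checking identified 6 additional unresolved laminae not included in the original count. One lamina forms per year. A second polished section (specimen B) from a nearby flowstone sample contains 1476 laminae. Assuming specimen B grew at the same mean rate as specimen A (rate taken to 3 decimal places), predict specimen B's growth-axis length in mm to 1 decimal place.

42.8 mm

Specimen A: correcting the raw count gives 2362 + 6 = 2368 true laminae.
A: 68.6 mm over 2368 years gives 68.6 / 2368 ≈ 0.029 mm/yr.
B's length ≈ 0.029 × 1476 = 42.8 mm.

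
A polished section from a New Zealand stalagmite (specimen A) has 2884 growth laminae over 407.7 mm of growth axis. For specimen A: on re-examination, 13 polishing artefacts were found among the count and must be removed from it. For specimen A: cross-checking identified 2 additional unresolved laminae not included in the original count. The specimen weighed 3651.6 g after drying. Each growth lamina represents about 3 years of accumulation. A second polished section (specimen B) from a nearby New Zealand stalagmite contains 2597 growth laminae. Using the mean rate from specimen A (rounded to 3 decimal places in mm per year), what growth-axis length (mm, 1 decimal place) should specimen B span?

Specimen A: true growth lamina count = 2884 − 13 + 2 = 2873.
Specimen A: multiplying by 3 years per growth lamina: 2873 × 3 = 8619 years.
A: Extension rate ≈ 407.7 / 8619 = 0.047 mm/yr.
Specimen B: multiplying by 3 years per growth lamina: 2597 × 3 = 7791 years. For B, 0.047 mm/year × 7791 years = 366.2 mm.

366.2 mm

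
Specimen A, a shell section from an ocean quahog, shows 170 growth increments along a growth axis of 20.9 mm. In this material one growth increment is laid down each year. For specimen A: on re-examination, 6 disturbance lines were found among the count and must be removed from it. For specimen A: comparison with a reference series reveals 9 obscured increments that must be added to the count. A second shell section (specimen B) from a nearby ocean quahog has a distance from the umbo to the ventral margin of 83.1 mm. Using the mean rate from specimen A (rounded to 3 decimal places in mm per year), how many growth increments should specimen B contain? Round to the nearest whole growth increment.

Specimen A: correcting the raw count gives 170 − 6 + 9 = 173 true growth increments.
A: Mean rate = 20.9 mm / 173 years ≈ 0.121 mm per year.
For B, 83.1 / 0.121 = 686.78 years ≈ 687 growth increments.

687 growth increments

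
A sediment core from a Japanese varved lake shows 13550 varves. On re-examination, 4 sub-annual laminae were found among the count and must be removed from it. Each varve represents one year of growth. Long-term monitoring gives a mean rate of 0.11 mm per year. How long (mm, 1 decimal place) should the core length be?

Correcting the raw count gives 13550 − 4 = 13546 true varves.
Predicted length = 0.11 mm/year × 13546 years = 1490.1 mm.

1490.1 mm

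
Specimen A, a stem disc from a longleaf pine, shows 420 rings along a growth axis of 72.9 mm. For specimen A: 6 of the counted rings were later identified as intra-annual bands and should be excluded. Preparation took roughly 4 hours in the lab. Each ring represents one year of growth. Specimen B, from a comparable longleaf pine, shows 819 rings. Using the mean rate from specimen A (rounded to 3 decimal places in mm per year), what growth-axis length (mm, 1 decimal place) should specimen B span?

144.1 mm

Specimen A: true ring count = 420 − 6 = 414.
A: Extension rate ≈ 72.9 / 414 = 0.176 mm per year.
For B, 0.176 mm/year × 819 years = 144.1 mm.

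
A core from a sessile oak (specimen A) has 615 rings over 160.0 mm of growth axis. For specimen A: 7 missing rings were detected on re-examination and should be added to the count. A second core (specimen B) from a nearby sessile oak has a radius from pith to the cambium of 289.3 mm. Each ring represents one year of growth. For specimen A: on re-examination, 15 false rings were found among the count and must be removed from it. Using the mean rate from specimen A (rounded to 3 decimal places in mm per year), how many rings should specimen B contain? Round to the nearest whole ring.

1096 rings

Specimen A: adjusted count: 615 − 15 + 7 = 607 rings.
A: Extension rate ≈ 160.0 / 607 = 0.264 mm/yr.
For B, 289.3 / 0.264 = 1095.83 years ≈ 1096 rings.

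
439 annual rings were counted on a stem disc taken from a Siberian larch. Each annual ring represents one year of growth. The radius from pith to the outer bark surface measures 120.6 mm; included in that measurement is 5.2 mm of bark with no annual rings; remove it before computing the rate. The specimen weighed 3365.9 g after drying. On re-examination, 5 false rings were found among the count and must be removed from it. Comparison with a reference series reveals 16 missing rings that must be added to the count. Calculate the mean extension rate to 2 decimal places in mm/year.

0.26 mm/year

Correcting the raw count gives 439 − 5 + 16 = 450 true annual rings.
The growth record spans 120.6 − 5.2 = 115.4 mm.
Mean rate = 115.4 mm / 450 years ≈ 0.26 mm/year.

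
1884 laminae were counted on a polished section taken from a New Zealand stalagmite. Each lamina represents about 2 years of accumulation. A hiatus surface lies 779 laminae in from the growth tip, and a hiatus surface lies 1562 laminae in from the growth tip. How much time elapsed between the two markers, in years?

1566 years

1562 − 779 = 783 laminae lie between the two events.
783 laminae at 2 years each span 783 × 2 = 1566 years.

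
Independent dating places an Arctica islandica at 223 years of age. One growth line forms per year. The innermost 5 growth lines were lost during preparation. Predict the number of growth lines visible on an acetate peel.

One growth line per year gives 223 growth lines over 223 years.
Less the 5 uncaptured growth lines: 223 − 5 = 218.

218 growth lines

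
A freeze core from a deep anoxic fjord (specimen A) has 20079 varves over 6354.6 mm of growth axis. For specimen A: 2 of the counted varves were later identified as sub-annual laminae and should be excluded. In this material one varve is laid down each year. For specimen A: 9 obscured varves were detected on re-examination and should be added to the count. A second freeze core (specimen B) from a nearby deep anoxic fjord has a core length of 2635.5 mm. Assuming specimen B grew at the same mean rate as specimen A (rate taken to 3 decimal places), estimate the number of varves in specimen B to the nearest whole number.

8340 varves

Specimen A: true varve count = 20079 − 2 + 9 = 20086.
A: 6354.6 mm over 20086 years gives 6354.6 / 20086 ≈ 0.316 mm/year.
B spans 2635.5 / 0.316 = 8340.19 years ≈ 8340 varves.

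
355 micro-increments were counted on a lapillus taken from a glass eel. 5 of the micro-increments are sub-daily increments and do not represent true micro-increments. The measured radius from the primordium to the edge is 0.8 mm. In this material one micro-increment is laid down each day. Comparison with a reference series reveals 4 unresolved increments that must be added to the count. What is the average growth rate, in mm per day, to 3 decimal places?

0.002 mm per day

Correcting the raw count gives 355 − 5 + 4 = 354 true micro-increments.
Mean rate = 0.8 mm / 354 days ≈ 0.002 mm per day.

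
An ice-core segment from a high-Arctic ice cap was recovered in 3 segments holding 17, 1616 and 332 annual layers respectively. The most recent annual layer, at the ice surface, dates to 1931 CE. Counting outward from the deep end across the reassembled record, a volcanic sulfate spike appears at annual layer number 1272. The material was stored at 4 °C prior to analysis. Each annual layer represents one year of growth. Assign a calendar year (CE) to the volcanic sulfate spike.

1238 CE

Total annual layers = 17 + 1616 + 332 = 1965.
1965 − 1272 = 693 annual layers lie beyond the volcanic sulfate spike toward the ice surface.
The annual layer at the ice surface is 1931 CE, so the volcanic sulfate spike dates to 1931 − 693 = 1238 CE.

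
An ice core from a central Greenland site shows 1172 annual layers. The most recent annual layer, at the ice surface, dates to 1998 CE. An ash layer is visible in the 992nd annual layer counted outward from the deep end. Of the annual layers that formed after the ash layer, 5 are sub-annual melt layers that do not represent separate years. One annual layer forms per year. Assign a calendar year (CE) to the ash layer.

Between annual layer 992 and the ice surface there are 1172 − 992 = 180 annual layers.
Excluding 5 false annual layers: 180 − 5 = 175.
1998 − 175 = 1823 CE.

1823 CE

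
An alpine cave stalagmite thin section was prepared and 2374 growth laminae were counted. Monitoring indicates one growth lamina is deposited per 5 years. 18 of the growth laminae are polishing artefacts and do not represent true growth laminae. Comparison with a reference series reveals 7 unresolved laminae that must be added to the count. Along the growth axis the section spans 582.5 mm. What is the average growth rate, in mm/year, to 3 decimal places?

After corrections the count is 2374 − 18 + 7 = 2363 growth laminae.
2363 growth laminae at 5 years each span 2363 × 5 = 11815 years.
Extension rate ≈ 582.5 / 11815 = 0.049 mm/year.

0.049 mm/year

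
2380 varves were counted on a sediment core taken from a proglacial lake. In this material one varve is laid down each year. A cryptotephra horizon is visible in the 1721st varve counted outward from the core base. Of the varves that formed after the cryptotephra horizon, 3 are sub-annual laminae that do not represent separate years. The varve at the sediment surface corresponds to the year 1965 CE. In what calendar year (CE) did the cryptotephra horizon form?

The cryptotephra horizon sits at varve 1721 from the core base, so 2380 − 1721 = 659 varves formed after it.
Excluding 3 false varves: 659 − 3 = 656.
1965 − 656 = 1309 CE.

1309 CE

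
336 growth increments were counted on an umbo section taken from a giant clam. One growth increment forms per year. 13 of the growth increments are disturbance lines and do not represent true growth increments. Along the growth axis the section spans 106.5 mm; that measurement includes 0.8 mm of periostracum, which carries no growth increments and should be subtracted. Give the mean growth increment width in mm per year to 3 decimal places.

True growth increment count = 336 − 13 = 323.
The growth record spans 106.5 − 0.8 = 105.7 mm.
Mean rate = 105.7 mm / 323 years ≈ 0.327 mm per year.

0.327 mm per year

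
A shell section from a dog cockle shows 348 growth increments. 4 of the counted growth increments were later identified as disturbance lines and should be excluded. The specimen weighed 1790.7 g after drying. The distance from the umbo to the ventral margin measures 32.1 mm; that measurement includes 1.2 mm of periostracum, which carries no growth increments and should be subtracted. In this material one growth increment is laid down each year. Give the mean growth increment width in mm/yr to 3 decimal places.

Adjusted count: 348 − 4 = 344 growth increments.
The growth record spans 32.1 − 1.2 = 30.9 mm.
30.9 mm over 344 years gives 30.9 / 344 ≈ 0.090 mm/yr.

0.090 mm/yr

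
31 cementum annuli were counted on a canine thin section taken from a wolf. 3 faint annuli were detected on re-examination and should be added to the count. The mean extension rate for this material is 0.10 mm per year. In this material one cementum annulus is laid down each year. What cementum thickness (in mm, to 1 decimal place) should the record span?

True cementum annulus count = 31 + 3 = 34.
34 years at 0.10 mm/year gives 0.10 × 34 = 3.4 mm.

3.4 mm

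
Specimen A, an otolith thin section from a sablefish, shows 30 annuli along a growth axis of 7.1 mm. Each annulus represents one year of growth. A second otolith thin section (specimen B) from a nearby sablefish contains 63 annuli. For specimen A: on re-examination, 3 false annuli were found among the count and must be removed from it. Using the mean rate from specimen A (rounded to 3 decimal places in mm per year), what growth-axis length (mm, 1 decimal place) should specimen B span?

Specimen A: after corrections the count is 30 − 3 = 27 annuli.
A: Mean rate = 7.1 mm / 27 years ≈ 0.263 mm/yr.
For B, 0.263 mm/year × 63 years = 16.6 mm.

16.6 mm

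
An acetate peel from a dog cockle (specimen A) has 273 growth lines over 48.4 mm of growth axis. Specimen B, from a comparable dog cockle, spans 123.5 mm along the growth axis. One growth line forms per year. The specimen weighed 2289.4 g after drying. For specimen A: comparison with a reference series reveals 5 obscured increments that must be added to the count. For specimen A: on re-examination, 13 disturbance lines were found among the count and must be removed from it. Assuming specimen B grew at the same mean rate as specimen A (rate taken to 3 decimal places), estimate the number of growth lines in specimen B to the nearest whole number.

Specimen A: correcting the raw count gives 273 − 13 + 5 = 265 true growth lines.
A: Extension rate ≈ 48.4 / 265 = 0.183 mm/yr.
Specimen B: 123.5 mm / 0.183 mm per year = 674.86 years ≈ 675 growth lines.

675 growth lines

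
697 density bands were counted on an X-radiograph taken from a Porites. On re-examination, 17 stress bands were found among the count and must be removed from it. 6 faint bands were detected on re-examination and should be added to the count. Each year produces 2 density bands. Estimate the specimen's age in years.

Adjusted count: 697 − 17 + 6 = 686 density bands.
Dividing by 2 density bands per year: 686 / 2 = 343 years.

343 years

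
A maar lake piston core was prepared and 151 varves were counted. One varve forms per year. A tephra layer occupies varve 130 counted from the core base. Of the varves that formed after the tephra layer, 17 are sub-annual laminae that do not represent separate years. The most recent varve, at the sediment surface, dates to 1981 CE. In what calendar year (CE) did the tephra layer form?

1977 CE

Between varve 130 and the sediment surface there are 151 − 130 = 21 varves.
Removing the 17 false varves leaves 21 − 17 = 4 true varves beyond the tephra layer.
Counting back 4 years from 1981 CE places the tephra layer in 1981 − 4 = 1977 CE.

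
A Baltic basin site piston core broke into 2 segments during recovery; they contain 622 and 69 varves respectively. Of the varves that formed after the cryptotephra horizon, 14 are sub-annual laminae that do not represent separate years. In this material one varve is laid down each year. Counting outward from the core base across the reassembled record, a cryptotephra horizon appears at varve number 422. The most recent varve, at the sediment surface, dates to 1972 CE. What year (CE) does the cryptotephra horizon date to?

1717 CE

Total varves = 622 + 69 = 691.
Between varve 422 and the sediment surface there are 691 − 422 = 269 varves.
Removing the 14 false varves leaves 269 − 14 = 255 true varves beyond the cryptotephra horizon.
1972 − 255 = 1717 CE.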